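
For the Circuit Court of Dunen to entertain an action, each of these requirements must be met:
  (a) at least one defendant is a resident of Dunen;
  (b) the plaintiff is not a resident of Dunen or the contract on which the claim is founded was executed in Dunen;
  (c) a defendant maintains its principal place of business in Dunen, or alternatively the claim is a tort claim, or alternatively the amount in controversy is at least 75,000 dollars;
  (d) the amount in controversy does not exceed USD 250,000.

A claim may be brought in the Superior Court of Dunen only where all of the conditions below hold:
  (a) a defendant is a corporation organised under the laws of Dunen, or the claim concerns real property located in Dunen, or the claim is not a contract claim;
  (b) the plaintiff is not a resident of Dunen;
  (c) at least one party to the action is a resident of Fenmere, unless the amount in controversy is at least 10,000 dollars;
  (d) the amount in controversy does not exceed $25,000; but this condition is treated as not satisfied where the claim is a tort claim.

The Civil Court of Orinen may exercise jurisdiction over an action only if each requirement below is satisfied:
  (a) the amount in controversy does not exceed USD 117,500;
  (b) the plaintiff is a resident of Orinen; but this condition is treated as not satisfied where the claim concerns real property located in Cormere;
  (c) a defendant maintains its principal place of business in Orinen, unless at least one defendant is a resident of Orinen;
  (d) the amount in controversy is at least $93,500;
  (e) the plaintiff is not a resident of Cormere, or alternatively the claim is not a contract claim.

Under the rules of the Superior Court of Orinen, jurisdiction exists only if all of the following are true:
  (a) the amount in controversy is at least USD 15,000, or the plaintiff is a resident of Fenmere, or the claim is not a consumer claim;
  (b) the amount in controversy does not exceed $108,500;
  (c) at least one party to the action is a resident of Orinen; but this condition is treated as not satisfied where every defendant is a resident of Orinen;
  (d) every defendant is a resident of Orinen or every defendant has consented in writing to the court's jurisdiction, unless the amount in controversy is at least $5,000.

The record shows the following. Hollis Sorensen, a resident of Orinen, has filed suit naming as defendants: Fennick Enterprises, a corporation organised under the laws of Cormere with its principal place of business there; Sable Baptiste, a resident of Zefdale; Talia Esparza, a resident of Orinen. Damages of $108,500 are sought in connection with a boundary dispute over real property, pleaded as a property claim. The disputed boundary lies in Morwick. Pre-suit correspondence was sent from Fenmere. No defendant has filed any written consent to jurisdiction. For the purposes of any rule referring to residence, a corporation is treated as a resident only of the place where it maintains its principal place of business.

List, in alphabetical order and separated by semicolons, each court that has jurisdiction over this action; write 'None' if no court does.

the Civil Court of Orinen; the Superior Court of Orinen

The Circuit Court of Dunen:
  (a) No defendant resides in Dunen (they reside in Cormere, Zefdale, Orinen). Not satisfied.
  (b) The plaintiff resides in Orinen, which is not Dunen, so this disjunct is met. Satisfied.
  (c) The amount in controversy is 108,500 dollars, which meets the USD 75,000 floor, which satisfies one of the alternatives. Satisfied.
  (d) The amount in controversy is 108,500 dollars, within the 250,000 dollars ceiling. Satisfied.
  → The court lacks jurisdiction.
The Superior Court of Dunen:
  (a) The claim is a property claim, not a contract claim, so one alternative holds. Satisfied.
  (b) The plaintiff resides in Orinen, which is not Dunen. Satisfied.
  (c) No party resides in Fenmere. The proviso rescues it, though: the amount in controversy is $108,500, which meets the $10,000 floor. Met.
  (d) The amount in controversy is USD 108,500, above the $25,000 ceiling. Not satisfied.
  → The court lacks jurisdiction.
The Civil Court of Orinen:
  (a) The amount in controversy is USD 108,500, within the 117,500 dollars ceiling. Condition met.
  (b) The plaintiff resides in Orinen. And the carve-out is inapplicable — the property lies in Morwick, not Cormere. Condition met.
  (c) The corporate defendant(s) have their principal place of business in Cormere, not Orinen. The proviso rescues it, though: Talia Esparza resides in Orinen. Satisfied.
  (d) The amount in controversy is USD 108,500, which meets the $93,500 floor. Met.
  (e) The plaintiff resides in Orinen, which is not Cormere, which satisfies one of the alternatives. Condition met.
  → Every requirement is satisfied — jurisdiction.
The Superior Court of Orinen:
  (a) The amount in controversy is 108,500 dollars, which meets the 15,000 dollars floor, so this disjunct is met. Satisfied.
  (b) The amount in controversy is 108,500 dollars, within the 108,500 dollars ceiling. Satisfied.
  (c) Hollis Sorensen resides in Orinen. The carve-out does not apply: the defendants reside as follows — Fennick Enterprises in Cormere, Sable Baptiste in Zefdale, Talia Esparza in Orinen — not all in Orinen. Satisfied.
  (d) The defendants reside as follows — Fennick Enterprises in Cormere, Sable Baptiste in Zefdale, Talia Esparza in Orinen — not all in Orinen; no such written consent has been filed — no alternative holds. The proviso rescues it, though: the amount in controversy is USD 108,500, which meets the $5,000 floor. Satisfied.
  → Jurisdiction lies.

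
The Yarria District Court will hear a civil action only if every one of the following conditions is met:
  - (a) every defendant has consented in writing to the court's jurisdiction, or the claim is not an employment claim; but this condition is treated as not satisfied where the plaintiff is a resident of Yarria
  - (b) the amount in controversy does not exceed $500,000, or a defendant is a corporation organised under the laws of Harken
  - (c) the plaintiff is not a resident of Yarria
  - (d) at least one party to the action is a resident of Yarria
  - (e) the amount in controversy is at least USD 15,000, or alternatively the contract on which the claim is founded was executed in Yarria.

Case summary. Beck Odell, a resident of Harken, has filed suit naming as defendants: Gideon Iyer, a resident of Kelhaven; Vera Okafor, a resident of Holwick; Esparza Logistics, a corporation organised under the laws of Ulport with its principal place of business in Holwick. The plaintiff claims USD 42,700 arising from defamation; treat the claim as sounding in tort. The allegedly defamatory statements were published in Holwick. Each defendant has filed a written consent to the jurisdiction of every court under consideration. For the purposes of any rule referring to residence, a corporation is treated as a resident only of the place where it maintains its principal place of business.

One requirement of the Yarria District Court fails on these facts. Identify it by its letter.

The Yarria District Court:
  (a) Every defendant has filed written consent — that alternative is enough. And the carve-out is inapplicable — the plaintiff resides in Harken, not Yarria. Met.
  (b) The amount in controversy is $42,700, within the 500,000 dollars ceiling — that alternative is enough. Met.
  (c) The plaintiff resides in Harken, which is not Yarria. Condition met.
  (d) No party resides in Yarria. Not met.
  (e) The amount in controversy is $42,700, which meets the $15,000 floor — that alternative is enough. Met.
Only condition (d) fails.

(d)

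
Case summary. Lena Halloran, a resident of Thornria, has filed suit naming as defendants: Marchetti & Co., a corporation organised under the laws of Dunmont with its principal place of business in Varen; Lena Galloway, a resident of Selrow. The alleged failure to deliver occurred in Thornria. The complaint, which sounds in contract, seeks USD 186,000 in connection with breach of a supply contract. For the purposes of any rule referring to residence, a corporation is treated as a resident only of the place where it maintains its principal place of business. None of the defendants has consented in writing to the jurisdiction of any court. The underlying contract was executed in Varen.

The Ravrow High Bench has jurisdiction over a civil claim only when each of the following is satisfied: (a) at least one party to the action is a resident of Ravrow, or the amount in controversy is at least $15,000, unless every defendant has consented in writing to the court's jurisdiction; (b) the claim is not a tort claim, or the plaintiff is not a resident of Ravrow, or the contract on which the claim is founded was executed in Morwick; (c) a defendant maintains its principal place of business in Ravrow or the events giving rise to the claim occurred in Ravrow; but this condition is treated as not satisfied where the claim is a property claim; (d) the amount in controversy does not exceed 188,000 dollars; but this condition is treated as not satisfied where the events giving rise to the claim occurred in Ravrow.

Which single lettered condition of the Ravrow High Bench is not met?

The Ravrow High Bench:
  (a) The amount in controversy is 186,000 dollars, which meets the 15,000 dollars floor — that alternative is enough. Condition met.
  (b) The claim is a contract claim, not a tort claim — that alternative is enough. Satisfied.
  (c) The corporate defendant(s) have their principal place of business in Varen, not Ravrow; the operative events occurred in Thornria, not Ravrow — no alternative holds. Fails.
  (d) The amount in controversy is USD 186,000, within the USD 188,000 ceiling. The exception is not triggered, since the operative events occurred in Thornria, not Ravrow. Satisfied.
Only condition (c) fails.

(c)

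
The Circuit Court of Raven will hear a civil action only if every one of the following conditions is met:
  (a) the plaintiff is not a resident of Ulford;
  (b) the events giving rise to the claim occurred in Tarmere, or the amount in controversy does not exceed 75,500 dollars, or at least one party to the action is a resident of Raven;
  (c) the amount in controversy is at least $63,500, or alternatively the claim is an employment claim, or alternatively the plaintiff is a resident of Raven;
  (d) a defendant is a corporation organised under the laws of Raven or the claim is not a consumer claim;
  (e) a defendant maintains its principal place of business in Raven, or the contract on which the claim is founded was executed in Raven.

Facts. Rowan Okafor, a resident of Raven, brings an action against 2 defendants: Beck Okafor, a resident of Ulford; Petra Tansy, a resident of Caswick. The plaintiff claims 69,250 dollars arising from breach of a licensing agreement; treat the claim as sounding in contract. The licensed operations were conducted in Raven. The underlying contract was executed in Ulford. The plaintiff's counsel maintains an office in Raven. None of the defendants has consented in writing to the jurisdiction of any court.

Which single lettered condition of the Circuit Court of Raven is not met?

The Circuit Court of Raven:
  (a) The plaintiff resides in Raven, which is not Ulford. Satisfied.
  (b) The amount in controversy is USD 69,250, within the USD 75,500 ceiling, so one alternative holds. Satisfied.
  (c) The amount in controversy is 69,250 dollars, which meets the USD 63,500 floor, so one alternative holds. Condition met.
  (d) The claim is a contract claim, not a consumer claim, so one alternative holds. Satisfied.
  (e) No defendant is a corporation; the contract was executed in Ulford, not Raven — none of the alternatives is met. Condition not met.
Only condition (e) fails.

(e)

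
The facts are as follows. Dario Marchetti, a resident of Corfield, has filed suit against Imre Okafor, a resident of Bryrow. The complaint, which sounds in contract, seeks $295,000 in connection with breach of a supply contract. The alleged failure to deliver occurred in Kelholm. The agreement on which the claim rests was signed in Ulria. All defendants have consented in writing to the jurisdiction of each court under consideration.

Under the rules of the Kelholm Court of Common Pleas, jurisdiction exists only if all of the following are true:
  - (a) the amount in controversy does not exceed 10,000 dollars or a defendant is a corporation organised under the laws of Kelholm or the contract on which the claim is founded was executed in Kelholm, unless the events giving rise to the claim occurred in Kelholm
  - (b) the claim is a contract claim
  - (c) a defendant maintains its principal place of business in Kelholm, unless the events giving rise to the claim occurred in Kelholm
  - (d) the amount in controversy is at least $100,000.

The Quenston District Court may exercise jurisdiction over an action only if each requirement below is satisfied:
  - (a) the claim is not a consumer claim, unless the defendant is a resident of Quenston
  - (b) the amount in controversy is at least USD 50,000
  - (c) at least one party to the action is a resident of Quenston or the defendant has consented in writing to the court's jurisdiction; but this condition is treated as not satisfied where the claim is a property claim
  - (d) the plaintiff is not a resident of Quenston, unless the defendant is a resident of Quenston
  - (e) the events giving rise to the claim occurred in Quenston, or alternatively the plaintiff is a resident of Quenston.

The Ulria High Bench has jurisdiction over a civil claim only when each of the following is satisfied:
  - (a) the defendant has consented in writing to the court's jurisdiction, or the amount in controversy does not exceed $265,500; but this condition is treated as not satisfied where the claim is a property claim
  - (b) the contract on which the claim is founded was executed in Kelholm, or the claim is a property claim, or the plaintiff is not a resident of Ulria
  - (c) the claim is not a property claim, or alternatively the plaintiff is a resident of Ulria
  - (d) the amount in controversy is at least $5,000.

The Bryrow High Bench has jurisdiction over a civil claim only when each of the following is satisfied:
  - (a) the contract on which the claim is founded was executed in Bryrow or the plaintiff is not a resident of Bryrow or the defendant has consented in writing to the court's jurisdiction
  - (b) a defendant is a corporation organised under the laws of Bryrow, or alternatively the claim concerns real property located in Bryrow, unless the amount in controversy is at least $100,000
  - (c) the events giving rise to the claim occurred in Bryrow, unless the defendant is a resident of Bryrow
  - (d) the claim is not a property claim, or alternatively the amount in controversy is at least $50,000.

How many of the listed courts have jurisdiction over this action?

3

The Kelholm Court of Common Pleas:
  (a) The amount in controversy is $295,000, above the $10,000 ceiling; no defendant is a corporation; the contract was executed in Ulria, not Kelholm — every alternative fails. But the operative events occurred in Kelholm, and the 'unless' clause therefore excuses the requirement. Satisfied.
  (b) The claim is a contract claim. Satisfied.
  (c) No defendant is a corporation. But the operative events occurred in Kelholm, and the 'unless' clause therefore excuses the requirement. Met.
  (d) The amount in controversy is USD 295,000, which meets the $100,000 floor. Satisfied.
  → All conditions met; jurisdiction exists.
The Quenston District Court:
  (a) The claim is a contract claim, not a consumer claim. Satisfied.
  (b) The amount in controversy is $295,000, which meets the USD 50,000 floor. Met.
  (c) Every defendant has filed written consent, so one alternative holds. The exception is not triggered, since the claim is a contract claim, not a property claim. Condition met.
  (d) The plaintiff resides in Corfield, which is not Quenston. Condition met.
  (e) The operative events occurred in Kelholm, not Quenston; the plaintiff resides in Corfield, not Quenston — none of the alternatives is met. Not met.
  → At least one condition fails; no jurisdiction.
The Ulria High Bench:
  (a) Every defendant has filed written consent, which satisfies one of the alternatives. The carve-out does not apply: the claim is a contract claim, not a property claim. Satisfied.
  (b) The plaintiff resides in Corfield, which is not Ulria, so this disjunct is met. Met.
  (c) The claim is a contract claim, not a property claim, so one alternative holds. Condition met.
  (d) The amount in controversy is USD 295,000, which meets the 5,000 dollars floor. Condition met.
  → Every requirement is satisfied — jurisdiction.
The Bryrow High Bench:
  (a) The plaintiff resides in Corfield, which is not Bryrow, so this disjunct is met. Satisfied.
  (b) No defendant is a corporation; the claim does not concern real property — none of the alternatives is met. However, the amount in controversy is $295,000, which meets the 100,000 dollars floor, so the 'unless' proviso supplies this condition. Condition met.
  (c) The operative events occurred in Kelholm, not Bryrow. However, the defendant resides in Bryrow, so the 'unless' proviso supplies this condition. Met.
  (d) The claim is a contract claim, not a property claim — that alternative is enough. Satisfied.
  → Every requirement is satisfied — jurisdiction.
Courts with jurisdiction: the Kelholm Court of Common Pleas, the Ulria High Bench, the Bryrow High Bench — 3 in total.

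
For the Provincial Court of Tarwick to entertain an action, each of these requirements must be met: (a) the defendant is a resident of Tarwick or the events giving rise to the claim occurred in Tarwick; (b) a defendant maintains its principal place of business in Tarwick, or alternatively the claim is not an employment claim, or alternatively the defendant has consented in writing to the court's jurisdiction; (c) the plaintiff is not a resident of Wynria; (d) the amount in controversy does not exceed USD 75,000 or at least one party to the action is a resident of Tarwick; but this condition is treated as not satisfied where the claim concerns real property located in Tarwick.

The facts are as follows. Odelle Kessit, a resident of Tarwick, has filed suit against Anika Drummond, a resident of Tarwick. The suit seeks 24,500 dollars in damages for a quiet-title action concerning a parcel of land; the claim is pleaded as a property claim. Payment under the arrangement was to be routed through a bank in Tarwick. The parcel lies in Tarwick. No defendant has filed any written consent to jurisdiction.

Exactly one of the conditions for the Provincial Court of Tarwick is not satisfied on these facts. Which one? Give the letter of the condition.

The Provincial Court of Tarwick:
  (a) The defendant resides in Tarwick — that alternative is enough. Satisfied.
  (b) The claim is a property claim, not an employment claim, so one alternative holds. Met.
  (c) The plaintiff resides in Tarwick, which is not Wynria. Satisfied.
  (d) The amount in controversy is USD 24,500, within the 75,000 dollars ceiling, which satisfies one of the alternatives. But the carve-out bites: the property lies in Tarwick. Not met.
Only condition (d) fails.

(d)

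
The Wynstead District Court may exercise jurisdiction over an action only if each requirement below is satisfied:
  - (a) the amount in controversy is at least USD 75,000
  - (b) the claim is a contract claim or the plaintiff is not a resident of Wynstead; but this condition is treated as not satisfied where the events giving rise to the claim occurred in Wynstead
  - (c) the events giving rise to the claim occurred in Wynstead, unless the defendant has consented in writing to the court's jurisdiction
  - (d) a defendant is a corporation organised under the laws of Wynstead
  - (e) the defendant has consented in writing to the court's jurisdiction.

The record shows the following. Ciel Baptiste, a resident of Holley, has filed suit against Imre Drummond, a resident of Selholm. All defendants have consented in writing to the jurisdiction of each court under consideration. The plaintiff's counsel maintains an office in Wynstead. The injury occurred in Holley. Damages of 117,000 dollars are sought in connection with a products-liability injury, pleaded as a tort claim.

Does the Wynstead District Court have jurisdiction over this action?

The Wynstead District Court:
  (a) The amount in controversy is USD 117,000, which meets the $75,000 floor. Met.
  (b) The plaintiff resides in Holley, which is not Wynstead, which satisfies one of the alternatives. The carve-out does not apply: the operative events occurred in Holley, not Wynstead. Met.
  (c) The operative events occurred in Holley, not Wynstead. However, every defendant has filed written consent, so the 'unless' proviso supplies this condition. Condition met.
  (d) No defendant is a corporation. Not satisfied.
  (e) Every defendant has filed written consent. Satisfied.
  → At least one condition fails; no jurisdiction.

No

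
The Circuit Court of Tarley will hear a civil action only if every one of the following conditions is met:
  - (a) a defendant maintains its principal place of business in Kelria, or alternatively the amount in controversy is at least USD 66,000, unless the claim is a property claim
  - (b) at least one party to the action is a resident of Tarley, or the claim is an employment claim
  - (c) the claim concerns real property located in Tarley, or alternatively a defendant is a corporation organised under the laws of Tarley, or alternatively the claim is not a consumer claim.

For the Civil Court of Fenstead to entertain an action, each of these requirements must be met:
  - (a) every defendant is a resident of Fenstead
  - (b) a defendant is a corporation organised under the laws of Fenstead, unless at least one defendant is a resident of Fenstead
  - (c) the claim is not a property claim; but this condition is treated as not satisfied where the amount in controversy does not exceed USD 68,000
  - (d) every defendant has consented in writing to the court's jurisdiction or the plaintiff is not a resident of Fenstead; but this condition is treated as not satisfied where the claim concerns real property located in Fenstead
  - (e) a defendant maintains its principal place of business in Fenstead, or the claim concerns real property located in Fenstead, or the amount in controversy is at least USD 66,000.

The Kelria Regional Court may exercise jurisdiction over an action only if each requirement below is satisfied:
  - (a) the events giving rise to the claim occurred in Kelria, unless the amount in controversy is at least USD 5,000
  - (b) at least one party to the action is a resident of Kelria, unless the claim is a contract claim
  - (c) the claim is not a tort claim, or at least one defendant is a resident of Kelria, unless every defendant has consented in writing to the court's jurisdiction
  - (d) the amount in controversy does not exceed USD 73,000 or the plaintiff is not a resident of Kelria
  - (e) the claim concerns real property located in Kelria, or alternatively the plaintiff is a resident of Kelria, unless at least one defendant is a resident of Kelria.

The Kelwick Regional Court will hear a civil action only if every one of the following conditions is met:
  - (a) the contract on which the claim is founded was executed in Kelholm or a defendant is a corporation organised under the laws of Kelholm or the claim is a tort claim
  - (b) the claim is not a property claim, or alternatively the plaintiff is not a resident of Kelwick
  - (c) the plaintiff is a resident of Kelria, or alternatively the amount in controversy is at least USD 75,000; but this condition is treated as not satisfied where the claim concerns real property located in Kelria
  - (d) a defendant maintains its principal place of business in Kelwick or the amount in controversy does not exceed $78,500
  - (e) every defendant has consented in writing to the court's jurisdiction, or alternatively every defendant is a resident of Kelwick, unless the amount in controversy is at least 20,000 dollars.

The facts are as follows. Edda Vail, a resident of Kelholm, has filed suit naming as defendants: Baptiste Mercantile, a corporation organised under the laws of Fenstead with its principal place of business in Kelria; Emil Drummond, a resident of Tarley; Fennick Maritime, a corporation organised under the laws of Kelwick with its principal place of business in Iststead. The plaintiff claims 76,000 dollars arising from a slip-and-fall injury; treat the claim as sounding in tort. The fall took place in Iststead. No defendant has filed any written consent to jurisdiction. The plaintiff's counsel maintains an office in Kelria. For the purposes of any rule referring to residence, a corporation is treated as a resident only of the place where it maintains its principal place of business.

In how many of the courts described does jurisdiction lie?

The Circuit Court of Tarley:
  (a) Baptiste Mercantile has its principal place of business in Kelria, so this disjunct is met. Condition met.
  (b) Emil Drummond resides in Tarley — that alternative is enough. Condition met.
  (c) The claim is a tort claim, not a consumer claim, so one alternative holds. Condition met.
  → Jurisdiction lies.
The Civil Court of Fenstead:
  (a) The defendants reside as follows — Baptiste Mercantile in Kelria, Emil Drummond in Tarley, Fennick Maritime in Iststead — not all in Fenstead. Not met.
  (b) Baptiste Mercantile is organised under the laws of Fenstead. Met.
  (c) The claim is a tort claim, not a property claim. And the carve-out is inapplicable — the amount in controversy is 76,000 dollars, above the USD 68,000 ceiling. Satisfied.
  (d) The plaintiff resides in Kelholm, which is not Fenstead, so one alternative holds. The exception is not triggered, since the claim does not concern real property. Condition met.
  (e) The amount in controversy is $76,000, which meets the 66,000 dollars floor, so one alternative holds. Condition met.
  → At least one condition fails; no jurisdiction.
The Kelria Regional Court:
  (a) The operative events occurred in Iststead, not Kelria. The proviso rescues it, though: the amount in controversy is USD 76,000, which meets the 5,000 dollars floor. Met.
  (b) Baptiste Mercantile resides in Kelria. Met.
  (c) Baptiste Mercantile resides in Kelria, so this disjunct is met. Condition met.
  (d) The plaintiff resides in Kelholm, which is not Kelria — that alternative is enough. Condition met.
  (e) The claim does not concern real property; the plaintiff resides in Kelholm, not Kelria — every alternative fails. The proviso rescues it, though: Baptiste Mercantile resides in Kelria. Condition met.
  → The court has jurisdiction.
The Kelwick Regional Court:
  (a) The claim is a tort claim — that alternative is enough. Met.
  (b) The claim is a tort claim, not a property claim — that alternative is enough. Condition met.
  (c) The amount in controversy is $76,000, which meets the USD 75,000 floor, so this disjunct is met. The exception is not triggered, since the claim does not concern real property. Met.
  (d) The amount in controversy is 76,000 dollars, within the 78,500 dollars ceiling — that alternative is enough. Satisfied.
  (e) No such written consent has been filed; the defendants reside as follows — Baptiste Mercantile in Kelria, Emil Drummond in Tarley, Fennick Maritime in Iststead — not all in Kelwick — no alternative holds. But the amount in controversy is $76,000, which meets the $20,000 floor, and the 'unless' clause therefore excuses the requirement. Satisfied.
  → Jurisdiction lies.
Courts with jurisdiction: the Circuit Court of Tarley, the Kelria Regional Court, the Kelwick Regional Court — 3 in total.

3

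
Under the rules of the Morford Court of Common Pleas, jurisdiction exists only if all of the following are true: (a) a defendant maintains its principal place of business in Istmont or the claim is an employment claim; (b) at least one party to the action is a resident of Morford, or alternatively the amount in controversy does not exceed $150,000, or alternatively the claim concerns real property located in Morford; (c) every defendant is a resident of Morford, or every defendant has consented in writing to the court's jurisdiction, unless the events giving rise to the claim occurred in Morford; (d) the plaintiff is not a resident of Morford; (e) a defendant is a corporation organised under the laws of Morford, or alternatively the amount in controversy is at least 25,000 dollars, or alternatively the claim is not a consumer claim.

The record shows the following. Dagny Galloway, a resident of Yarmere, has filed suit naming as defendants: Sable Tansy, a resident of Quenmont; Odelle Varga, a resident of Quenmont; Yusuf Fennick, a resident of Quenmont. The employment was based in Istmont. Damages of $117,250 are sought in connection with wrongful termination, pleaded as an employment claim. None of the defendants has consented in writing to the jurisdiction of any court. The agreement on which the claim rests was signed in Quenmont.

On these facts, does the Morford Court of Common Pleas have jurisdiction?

No

The Morford Court of Common Pleas:
  (a) The claim is an employment claim — that alternative is enough. Condition met.
  (b) The amount in controversy is $117,250, within the USD 150,000 ceiling, so this disjunct is met. Met.
  (c) The defendants reside as follows — Sable Tansy in Quenmont, Odelle Varga in Quenmont, Yusuf Fennick in Quenmont — not all in Morford; no such written consent has been filed — every alternative fails. The proviso offers no rescue either, since the operative events occurred in Istmont, not Morford. Fails.
  (d) The plaintiff resides in Yarmere, which is not Morford. Satisfied.
  (e) The amount in controversy is USD 117,250, which meets the 25,000 dollars floor, so this disjunct is met. Met.
  → Not every requirement is met — no jurisdiction.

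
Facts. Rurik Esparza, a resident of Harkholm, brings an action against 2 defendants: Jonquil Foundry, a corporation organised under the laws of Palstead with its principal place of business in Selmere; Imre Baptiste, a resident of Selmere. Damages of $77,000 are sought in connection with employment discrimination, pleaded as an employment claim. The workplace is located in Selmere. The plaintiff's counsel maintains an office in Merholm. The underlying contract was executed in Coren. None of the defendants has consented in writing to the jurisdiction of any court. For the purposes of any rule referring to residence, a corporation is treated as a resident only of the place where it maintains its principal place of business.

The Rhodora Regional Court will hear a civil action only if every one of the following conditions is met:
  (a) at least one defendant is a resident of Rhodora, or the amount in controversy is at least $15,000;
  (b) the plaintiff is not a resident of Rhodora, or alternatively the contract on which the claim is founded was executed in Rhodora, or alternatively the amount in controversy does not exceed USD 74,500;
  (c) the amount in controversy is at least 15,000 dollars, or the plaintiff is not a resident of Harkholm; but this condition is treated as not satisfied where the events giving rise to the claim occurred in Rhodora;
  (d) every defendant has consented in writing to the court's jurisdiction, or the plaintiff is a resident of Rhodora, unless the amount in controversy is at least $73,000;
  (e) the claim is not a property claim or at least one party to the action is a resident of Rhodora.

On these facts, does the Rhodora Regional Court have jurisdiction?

The Rhodora Regional Court:
  (a) The amount in controversy is $77,000, which meets the $15,000 floor, which satisfies one of the alternatives. Satisfied.
  (b) The plaintiff resides in Harkholm, which is not Rhodora, so this disjunct is met. Met.
  (c) The amount in controversy is $77,000, which meets the USD 15,000 floor, so this disjunct is met. The carve-out does not apply: the operative events occurred in Selmere, not Rhodora. Condition met.
  (d) No such written consent has been filed; the plaintiff resides in Harkholm, not Rhodora — every alternative fails. The proviso rescues it, though: the amount in controversy is 77,000 dollars, which meets the 73,000 dollars floor. Condition met.
  (e) The claim is an employment claim, not a property claim, so this disjunct is met. Met.
  → All conditions met; jurisdiction exists.

Yes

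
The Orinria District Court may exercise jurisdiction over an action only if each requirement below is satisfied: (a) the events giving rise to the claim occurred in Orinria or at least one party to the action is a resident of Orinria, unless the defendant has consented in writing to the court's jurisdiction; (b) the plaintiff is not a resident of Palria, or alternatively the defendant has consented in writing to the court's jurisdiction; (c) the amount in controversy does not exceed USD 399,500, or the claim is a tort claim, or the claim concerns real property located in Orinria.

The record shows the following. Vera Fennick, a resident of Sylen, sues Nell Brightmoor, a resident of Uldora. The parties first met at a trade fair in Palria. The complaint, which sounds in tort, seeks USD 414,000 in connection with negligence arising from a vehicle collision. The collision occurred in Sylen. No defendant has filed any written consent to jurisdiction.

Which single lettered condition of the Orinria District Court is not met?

The Orinria District Court:
  (a) The operative events occurred in Sylen, not Orinria; no party resides in Orinria — every alternative fails. Nor does the 'unless' clause help: no such written consent has been filed. Condition not met.
  (b) The plaintiff resides in Sylen, which is not Palria — that alternative is enough. Met.
  (c) The claim is a tort claim, so one alternative holds. Condition met.
Only condition (a) fails.

(a)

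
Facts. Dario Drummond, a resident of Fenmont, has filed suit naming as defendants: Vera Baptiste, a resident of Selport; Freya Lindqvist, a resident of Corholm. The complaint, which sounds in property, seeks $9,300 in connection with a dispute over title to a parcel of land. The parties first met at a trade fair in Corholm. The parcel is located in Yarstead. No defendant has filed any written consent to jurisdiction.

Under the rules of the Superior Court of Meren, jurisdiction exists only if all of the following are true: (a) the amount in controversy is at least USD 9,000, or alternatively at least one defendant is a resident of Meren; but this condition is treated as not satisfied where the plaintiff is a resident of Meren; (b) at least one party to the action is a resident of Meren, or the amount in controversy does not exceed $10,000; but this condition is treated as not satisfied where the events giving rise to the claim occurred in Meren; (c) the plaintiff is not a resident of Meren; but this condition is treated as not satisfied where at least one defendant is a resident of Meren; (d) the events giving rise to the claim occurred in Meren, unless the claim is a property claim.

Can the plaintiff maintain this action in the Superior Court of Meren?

Yes

The Superior Court of Meren:
  (a) The amount in controversy is $9,300, which meets the 9,000 dollars floor — that alternative is enough. The exception is not triggered, since the plaintiff resides in Fenmont, not Meren. Condition met.
  (b) The amount in controversy is $9,300, within the 10,000 dollars ceiling, so this disjunct is met. And the carve-out is inapplicable — the operative events occurred in Yarstead, not Meren. Satisfied.
  (c) The plaintiff resides in Fenmont, which is not Meren. The exception is not triggered, since no defendant resides in Meren (they reside in Selport, Corholm). Condition met.
  (d) The operative events occurred in Yarstead, not Meren. The proviso rescues it, though: the claim is a property claim. Met.
  → The court has jurisdiction.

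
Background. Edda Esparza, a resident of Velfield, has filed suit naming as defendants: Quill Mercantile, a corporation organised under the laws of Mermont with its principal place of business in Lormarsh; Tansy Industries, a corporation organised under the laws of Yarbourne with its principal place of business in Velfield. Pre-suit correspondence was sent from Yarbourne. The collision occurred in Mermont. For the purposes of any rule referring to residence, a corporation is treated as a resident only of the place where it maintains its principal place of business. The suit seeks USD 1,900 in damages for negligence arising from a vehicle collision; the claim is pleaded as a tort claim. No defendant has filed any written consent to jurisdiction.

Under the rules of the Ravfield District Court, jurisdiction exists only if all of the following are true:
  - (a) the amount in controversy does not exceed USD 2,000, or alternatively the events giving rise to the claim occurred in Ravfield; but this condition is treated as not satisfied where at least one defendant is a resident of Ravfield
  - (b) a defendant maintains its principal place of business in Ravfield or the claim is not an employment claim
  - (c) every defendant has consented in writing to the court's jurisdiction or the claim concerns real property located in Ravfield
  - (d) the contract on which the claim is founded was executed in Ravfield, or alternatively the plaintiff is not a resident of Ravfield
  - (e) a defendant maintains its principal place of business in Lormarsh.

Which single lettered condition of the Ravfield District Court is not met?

The Ravfield District Court:
  (a) The amount in controversy is $1,900, within the USD 2,000 ceiling, so one alternative holds. The exception is not triggered, since no defendant resides in Ravfield (they reside in Lormarsh, Velfield). Met.
  (b) The claim is a tort claim, not an employment claim, which satisfies one of the alternatives. Met.
  (c) No such written consent has been filed; the claim does not concern real property — none of the alternatives is met. Not met.
  (d) The plaintiff resides in Velfield, which is not Ravfield, which satisfies one of the alternatives. Satisfied.
  (e) Quill Mercantile has its principal place of business in Lormarsh. Condition met.
Only condition (c) fails.

(c)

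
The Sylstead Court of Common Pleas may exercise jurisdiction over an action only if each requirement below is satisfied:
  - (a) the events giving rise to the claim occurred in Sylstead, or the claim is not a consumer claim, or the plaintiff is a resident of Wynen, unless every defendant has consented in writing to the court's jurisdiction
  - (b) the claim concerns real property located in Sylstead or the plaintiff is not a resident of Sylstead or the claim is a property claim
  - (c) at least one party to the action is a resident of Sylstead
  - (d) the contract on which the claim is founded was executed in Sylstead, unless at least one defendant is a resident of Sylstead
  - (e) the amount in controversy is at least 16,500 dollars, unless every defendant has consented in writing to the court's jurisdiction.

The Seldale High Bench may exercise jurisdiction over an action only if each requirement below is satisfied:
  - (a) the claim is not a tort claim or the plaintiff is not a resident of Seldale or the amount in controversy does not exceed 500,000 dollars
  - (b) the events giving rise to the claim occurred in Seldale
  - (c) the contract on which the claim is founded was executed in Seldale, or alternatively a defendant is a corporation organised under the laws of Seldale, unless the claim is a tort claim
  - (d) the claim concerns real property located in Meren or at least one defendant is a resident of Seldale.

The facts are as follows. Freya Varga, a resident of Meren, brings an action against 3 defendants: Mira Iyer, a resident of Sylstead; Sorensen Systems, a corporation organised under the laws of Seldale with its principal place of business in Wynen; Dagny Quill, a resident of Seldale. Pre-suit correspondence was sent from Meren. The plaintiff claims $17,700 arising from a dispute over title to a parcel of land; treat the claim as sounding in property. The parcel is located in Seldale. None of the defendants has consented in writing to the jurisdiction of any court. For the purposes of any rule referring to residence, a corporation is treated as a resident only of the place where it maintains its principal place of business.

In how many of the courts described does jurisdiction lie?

2

The Sylstead Court of Common Pleas:
  (a) The claim is a property claim, not a consumer claim, which satisfies one of the alternatives. Met.
  (b) The plaintiff resides in Meren, which is not Sylstead — that alternative is enough. Satisfied.
  (c) Mira Iyer resides in Sylstead. Satisfied.
  (d) No contract (and hence no place of execution) is alleged. But Mira Iyer resides in Sylstead, and the 'unless' clause therefore excuses the requirement. Satisfied.
  (e) The amount in controversy is 17,700 dollars, which meets the $16,500 floor. Satisfied.
  → Jurisdiction lies.
The Seldale High Bench:
  (a) The claim is a property claim, not a tort claim, so one alternative holds. Condition met.
  (b) The operative events occurred in Seldale. Satisfied.
  (c) Sorensen Systems is organised under the laws of Seldale, which satisfies one of the alternatives. Condition met.
  (d) Dagny Quill resides in Seldale, so one alternative holds. Met.
  → Jurisdiction lies.
Courts with jurisdiction: the Sylstead Court of Common Pleas, the Seldale High Bench — 2 in total.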